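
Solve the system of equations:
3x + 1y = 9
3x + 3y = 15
x = 2, y = 3

Use elimination (row reduction):
Equation 1: 3x + 1y = 9.
Equation 2: 3x + 3y = 15.
Multiply Eq1 by 3 and Eq2 by 3: 9x + 3y = 27;  9x + 9y = 45.
Subtract: (6)y = 18, so y = 3.
Back-substitute into Eq1: 3x + 1*(3) = 9, so x = 2.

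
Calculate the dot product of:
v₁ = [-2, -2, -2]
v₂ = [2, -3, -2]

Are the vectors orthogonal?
6, No

The dot product is the sum of products of corresponding components.
v₁·v₂ = (-2)*(2) + (-2)*(-3) + (-2)*(-2) = -4 + 6 + 4 = 6.
Two vectors are orthogonal iff their dot product is 0; here the dot product is 6, so the vectors are not orthogonal.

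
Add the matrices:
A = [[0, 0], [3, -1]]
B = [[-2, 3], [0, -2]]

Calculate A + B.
[[-2, 3], [3, -3]]

Add corresponding elements:
(0)+(-2)=-2
(0)+(3)=3
(3)+(0)=3
(-1)+(-2)=-3
A + B = [[-2, 3], [3, -3]]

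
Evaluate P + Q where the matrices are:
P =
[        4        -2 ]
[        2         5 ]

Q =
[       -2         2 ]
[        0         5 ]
P + Q =
[        2         0 ]
[        2        10 ]

Matrix addition is elementwise: (P+Q)[i][j] = P[i][j] + Q[i][j].
  (P+Q)[0][0] = (4) + (-2) = 2
  (P+Q)[0][1] = (-2) + (2) = 0
  (P+Q)[1][0] = (2) + (0) = 2
  (P+Q)[1][1] = (5) + (5) = 10
P + Q =
[        2         0 ]
[        2        10 ]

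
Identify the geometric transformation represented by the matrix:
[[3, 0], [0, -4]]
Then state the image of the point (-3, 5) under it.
non-uniform scaling by (3, -4); image of (-3, 5) is (-9, -20)

This is diagonal with distinct entries, so it scales the x-axis by 3 and the y-axis by -4.
The matrix [[3, 0], [0, -4]] represents: non-uniform scaling by (3, -4).
Applying it to (-3, 5): [3·-3 + 0·5, 0·-3 + -4·5] = (-9, -20).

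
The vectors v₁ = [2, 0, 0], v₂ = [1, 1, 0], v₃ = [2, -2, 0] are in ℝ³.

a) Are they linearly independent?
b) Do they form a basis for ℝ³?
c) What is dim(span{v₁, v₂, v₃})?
Not independent, not a basis, dim(span) = 2

Check whether v₃ can be written as a linear combination of v₁ and v₂.
v₃ = (2)·v₁ + (-2)·v₂ = [2, -2, 0], so the three vectors are linearly dependent.
Thus they do not form a basis for ℝ³, and dim(span{v₁, v₂, v₃}) = 2 (spanned by v₁ and v₂).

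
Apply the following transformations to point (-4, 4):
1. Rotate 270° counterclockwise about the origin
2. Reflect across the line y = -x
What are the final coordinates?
(-4, -4)

Step 1: Rotate 270° → (4, 4)
Step 2: Reflect across the line y = -x → (-4, -4)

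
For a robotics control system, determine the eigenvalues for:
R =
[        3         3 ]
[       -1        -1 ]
λ = 0, 2

Solve det(R - λI) = 0. For a 2×2 matrix the characteristic equation is λ² - (trace)λ + det = 0.
trace(R) = a + d = 3 - 1 = 2.
det(R) = a*d - b*c = (3)*(-1) - (3)*(-1) = -3 + 3 = 0.
Characteristic equation: λ² - (2)λ + (0) = 0.
Discriminant = (2)² - 4*(0) = 4 - 0 = 4.
λ = (2 ± √4) / 2 = (2 ± 2) / 2 = 0, 2.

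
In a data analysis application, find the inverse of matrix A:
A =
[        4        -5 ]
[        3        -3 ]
det(A) = 3
A⁻¹ =
[       -1       5/3 ]
[       -1       4/3 ]

For a 2×2 matrix A = [[a, b], [c, d]] with det(A) ≠ 0, A⁻¹ = (1/det(A)) * [[d, -b], [-c, a]].
det(A) = (4)*(-3) - (-5)*(3) = -12 + 15 = 3.
A⁻¹ = (1/3) * [[-3, 5], [-3, 4]].
Dividing each entry by 3 and reducing:
A⁻¹ =
[       -1       5/3 ]
[       -1       4/3 ]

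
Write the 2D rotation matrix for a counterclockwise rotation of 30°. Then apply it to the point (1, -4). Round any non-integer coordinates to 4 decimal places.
R = [[√3/2, -1/2], [1/2, √3/2]]; R·(1, -4) = (2.8660, -2.9641)

Rotation matrix formula: R(θ) = [[cos θ, -sin θ], [sin θ, cos θ]]
For θ = 30°:
cos(30°) = √3/2
sin(30°) = 1/2
R = [[√3/2, -1/2], [1/2, √3/2]]
Apply to (1, -4): [√3/2·1 + (-1/2)·-4, 1/2·1 + √3/2·-4] = (2.8660, -2.9641)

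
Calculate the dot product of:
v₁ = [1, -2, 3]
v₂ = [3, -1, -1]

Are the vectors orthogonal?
2, No

The dot product is the sum of products of corresponding components.
v₁·v₂ = (1)*(3) + (-2)*(-1) + (3)*(-1) = 3 + 2 - 3 = 2.
Two vectors are orthogonal iff their dot product is 0; here the dot product is 2, so the vectors are not orthogonal.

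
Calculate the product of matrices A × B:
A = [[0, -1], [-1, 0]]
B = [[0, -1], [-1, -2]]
[[1, 2], [0, 1]]

Matrix multiplication:
C[0][0] = 0×0 + -1×-1 = 1
C[0][1] = 0×-1 + -1×-2 = 2
C[1][0] = -1×0 + 0×-1 = 0
C[1][1] = -1×-1 + 0×-2 = 1
Result: [[1, 2], [0, 1]]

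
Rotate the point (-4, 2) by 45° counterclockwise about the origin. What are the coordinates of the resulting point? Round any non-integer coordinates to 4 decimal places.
(-4.2426, -1.4142)

Rotation matrix R(θ) = [[cos θ, -sin θ], [sin θ, cos θ]]; for θ = 45°:
R = [[√2/2, -√2/2], [√2/2, √2/2]]
Result: R × [-4, 2]ᵀ = [√2/2·-4 + (-√2/2)·2, √2/2·-4 + (√2/2)·2]ᵀ = (-4.2426, -1.4142)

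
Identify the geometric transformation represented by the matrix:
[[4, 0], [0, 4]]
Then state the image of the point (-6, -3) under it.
uniform scaling by factor 4; image of (-6, -3) is (-24, -12)

This is a diagonal matrix with equal entries 4, so it scales both axes by the same factor 4.
The matrix [[4, 0], [0, 4]] represents: uniform scaling by factor 4.
Applying it to (-6, -3): [4·-6 + 0·-3, 0·-6 + 4·-3] = (-24, -12).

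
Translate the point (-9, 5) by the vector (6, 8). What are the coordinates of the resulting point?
(-3, 13)

Translation by (6, 8):
x' = -9 + 6 = -3
y' = 5 + 8 = 13
Homogeneous matrix: [[1, 0, 6], [0, 1, 8], [0, 0, 1]]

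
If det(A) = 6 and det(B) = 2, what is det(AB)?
12

Use the multiplicative property of determinants: det(AB) = det(A)*det(B).
det(AB) = (6)*(2) = 12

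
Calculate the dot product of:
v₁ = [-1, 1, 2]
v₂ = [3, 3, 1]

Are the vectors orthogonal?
2, No

The dot product is the sum of products of corresponding components.
v₁·v₂ = (-1)*(3) + (1)*(3) + (2)*(1) = -3 + 3 + 2 = 2.
Two vectors are orthogonal iff their dot product is 0; here the dot product is 2, so the vectors are not orthogonal.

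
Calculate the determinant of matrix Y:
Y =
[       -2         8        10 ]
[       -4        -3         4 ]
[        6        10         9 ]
det(Y) = 394

Expand along row 0 (cofactor expansion): det(Y) = a*(e*i - f*h) - b*(d*i - f*g) + c*(d*h - e*g), where the 3×3 is [[a, b, c], [d, e, f], [g, h, i]].
Minor M_00 = (-3)*(9) - (4)*(10) = -27 - 40 = -67.
Minor M_01 = (-4)*(9) - (4)*(6) = -36 - 24 = -60.
Minor M_02 = (-4)*(10) - (-3)*(6) = -40 + 18 = -22.
det(Y) = (-2)*(-67) - (8)*(-60) + (10)*(-22) = 134 + 480 - 220 = 394.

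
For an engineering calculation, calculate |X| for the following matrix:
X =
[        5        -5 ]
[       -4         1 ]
det(X) = -15

For a 2×2 matrix [[a, b], [c, d]], det = a*d - b*c.
det(X) = (5)*(1) - (-5)*(-4) = 5 - 20 = -15.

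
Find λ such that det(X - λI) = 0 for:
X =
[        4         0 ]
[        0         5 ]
λ = 4, 5

Solve det(X - λI) = 0. For a 2×2 matrix the characteristic equation is λ² - (trace)λ + det = 0.
trace(X) = a + d = 4 + 5 = 9.
det(X) = a*d - b*c = (4)*(5) - (0)*(0) = 20 - 0 = 20.
Characteristic equation: λ² - (9)λ + (20) = 0.
Discriminant = (9)² - 4*(20) = 81 - 80 = 1.
λ = (9 ± √1) / 2 = (9 ± 1) / 2 = 4, 5.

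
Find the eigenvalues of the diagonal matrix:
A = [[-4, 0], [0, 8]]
λ₁ = -4, λ₂ = 8

The characteristic polynomial of A is det(A - λI) = (-4 - λ)(8 - λ) = 0.
The roots are λ = -4 and λ = 8, so the eigenvalues are the diagonal entries.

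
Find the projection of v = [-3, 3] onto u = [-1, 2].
[-9/5, 18/5]

The projection of v onto u is proj_u(v) = ((v·u) / (u·u)) · u.
v·u = (-3)*(-1) + (3)*(2) = 9.
u·u = (-1)*(-1) + (2)*(2) = 5.
coefficient = 9 / 5 = 9/5.
proj_u(v) = 9/5 · [-1, 2] = [-9/5, 18/5].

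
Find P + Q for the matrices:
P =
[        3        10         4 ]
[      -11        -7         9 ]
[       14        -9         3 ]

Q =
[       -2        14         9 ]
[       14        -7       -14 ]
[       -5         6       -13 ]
P + Q =
[        1        24        13 ]
[        3       -14        -5 ]
[        9        -3       -10 ]

Matrix addition is elementwise: (P+Q)[i][j] = P[i][j] + Q[i][j].
  (P+Q)[0][0] = (3) + (-2) = 1
  (P+Q)[0][1] = (10) + (14) = 24
  (P+Q)[0][2] = (4) + (9) = 13
  (P+Q)[1][0] = (-11) + (14) = 3
  (P+Q)[1][1] = (-7) + (-7) = -14
  (P+Q)[1][2] = (9) + (-14) = -5
  (P+Q)[2][0] = (14) + (-5) = 9
  (P+Q)[2][1] = (-9) + (6) = -3
  (P+Q)[2][2] = (3) + (-13) = -10
P + Q =
[        1        24        13 ]
[        3       -14        -5 ]
[        9        -3       -10 ]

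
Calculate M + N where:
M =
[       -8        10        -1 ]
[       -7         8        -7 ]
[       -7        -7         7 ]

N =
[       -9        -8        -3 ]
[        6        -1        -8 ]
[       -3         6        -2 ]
M + N =
[      -17         2        -4 ]
[       -1         7       -15 ]
[      -10        -1         5 ]

Matrix addition is elementwise: (M+N)[i][j] = M[i][j] + N[i][j].
  (M+N)[0][0] = (-8) + (-9) = -17
  (M+N)[0][1] = (10) + (-8) = 2
  (M+N)[0][2] = (-1) + (-3) = -4
  (M+N)[1][0] = (-7) + (6) = -1
  (M+N)[1][1] = (8) + (-1) = 7
  (M+N)[1][2] = (-7) + (-8) = -15
  (M+N)[2][0] = (-7) + (-3) = -10
  (M+N)[2][1] = (-7) + (6) = -1
  (M+N)[2][2] = (7) + (-2) = 5
M + N =
[      -17         2        -4 ]
[       -1         7       -15 ]
[      -10        -1         5 ]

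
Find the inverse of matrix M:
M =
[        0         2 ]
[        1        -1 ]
det(M) = -2
M⁻¹ =
[      1/2         1 ]
[      1/2         0 ]

For a 2×2 matrix M = [[a, b], [c, d]] with det(M) ≠ 0, M⁻¹ = (1/det(M)) * [[d, -b], [-c, a]].
det(M) = (0)*(-1) - (2)*(1) = 0 - 2 = -2.
M⁻¹ = (1/-2) * [[-1, -2], [-1, 0]].
Dividing each entry by -2 and reducing:
M⁻¹ =
[      1/2         1 ]
[      1/2         0 ]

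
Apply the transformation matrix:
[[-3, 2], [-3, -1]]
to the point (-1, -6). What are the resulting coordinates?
(-9, 9)

Matrix multiplication:
[[-3, 2], [-3, -1]] × [-1, -6]ᵀ
= [-3×-1 + 2×-6, -3×-1 + -1×-6]ᵀ
= [-9.0000, 9.0000]ᵀ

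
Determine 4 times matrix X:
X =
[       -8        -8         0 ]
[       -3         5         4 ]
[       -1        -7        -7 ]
4X =
[      -32       -32         0 ]
[      -12        20        16 ]
[       -4       -28       -28 ]

Scalar multiplication is elementwise: (4X)[i][j] = 4 * X[i][j].
  (4X)[0][0] = 4 * (-8) = -32
  (4X)[0][1] = 4 * (-8) = -32
  (4X)[0][2] = 4 * (0) = 0
  (4X)[1][0] = 4 * (-3) = -12
  (4X)[1][1] = 4 * (5) = 20
  (4X)[1][2] = 4 * (4) = 16
  (4X)[2][0] = 4 * (-1) = -4
  (4X)[2][1] = 4 * (-7) = -28
  (4X)[2][2] = 4 * (-7) = -28
4X =
[      -32       -32         0 ]
[      -12        20        16 ]
[       -4       -28       -28 ]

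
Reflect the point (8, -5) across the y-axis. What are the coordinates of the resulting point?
(-8, -5)

Reflection across y-axis: (8, -5) → (-8, -5)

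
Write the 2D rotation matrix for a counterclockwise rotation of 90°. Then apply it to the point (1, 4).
R = [[0, -1], [1, 0]]; R·(1, 4) = (-4, 1)

Rotation matrix formula: R(θ) = [[cos θ, -sin θ], [sin θ, cos θ]]
For θ = 90°:
cos(90°) = 0
sin(90°) = 1
R = [[0, -1], [1, 0]]
Apply to (1, 4): [0·1 + (-1)·4, 1·1 + 0·4] = (-4, 1)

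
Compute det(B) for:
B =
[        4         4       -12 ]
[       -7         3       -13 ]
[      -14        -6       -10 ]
det(B) = -992

Expand along row 0 (cofactor expansion): det(B) = a*(e*i - f*h) - b*(d*i - f*g) + c*(d*h - e*g), where the 3×3 is [[a, b, c], [d, e, f], [g, h, i]].
Minor M_00 = (3)*(-10) - (-13)*(-6) = -30 - 78 = -108.
Minor M_01 = (-7)*(-10) - (-13)*(-14) = 70 - 182 = -112.
Minor M_02 = (-7)*(-6) - (3)*(-14) = 42 + 42 = 84.
det(B) = (4)*(-108) - (4)*(-112) + (-12)*(84) = -432 + 448 - 1008 = -992.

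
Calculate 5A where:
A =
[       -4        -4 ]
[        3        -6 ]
5A =
[      -20       -20 ]
[       15       -30 ]

Scalar multiplication is elementwise: (5A)[i][j] = 5 * A[i][j].
  (5A)[0][0] = 5 * (-4) = -20
  (5A)[0][1] = 5 * (-4) = -20
  (5A)[1][0] = 5 * (3) = 15
  (5A)[1][1] = 5 * (-6) = -30
5A =
[      -20       -20 ]
[       15       -30 ]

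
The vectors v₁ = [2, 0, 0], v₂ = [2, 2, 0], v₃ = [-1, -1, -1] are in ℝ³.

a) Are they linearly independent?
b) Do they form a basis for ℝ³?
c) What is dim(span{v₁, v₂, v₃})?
Yes independent, yes basis, dim = 3

Stack v₁, v₂, v₃ as rows of a 3×3 matrix.
[[2, 0, 0]; [2, 2, 0]; [-1, -1, -1]] is already lower triangular with nonzero diagonal entries (2, 2, -1), so its determinant is the product of the diagonal entries, det = (2)·(2)·(-1) = -4 ≠ 0, and the rows are linearly independent.
Three linearly independent vectors in ℝ³ form a basis for ℝ³, so dim(span{v₁,v₂,v₃}) = 3.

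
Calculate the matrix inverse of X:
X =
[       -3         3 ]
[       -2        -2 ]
det(X) = 12
X⁻¹ =
[     -1/6      -1/4 ]
[      1/6      -1/4 ]

For a 2×2 matrix X = [[a, b], [c, d]] with det(X) ≠ 0, X⁻¹ = (1/det(X)) * [[d, -b], [-c, a]].
det(X) = (-3)*(-2) - (3)*(-2) = 6 + 6 = 12.
X⁻¹ = (1/12) * [[-2, -3], [2, -3]].
Dividing each entry by 12 and reducing:
X⁻¹ =
[     -1/6      -1/4 ]
[      1/6      -1/4 ]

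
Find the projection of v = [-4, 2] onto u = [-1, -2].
[0, 0]

The projection of v onto u is proj_u(v) = ((v·u) / (u·u)) · u.
v·u = (-4)*(-1) + (2)*(-2) = 0.
u·u = (-1)*(-1) + (-2)*(-2) = 5.
coefficient = 0 / 5 = 0.
proj_u(v) = 0 · [-1, -2] = [0, 0].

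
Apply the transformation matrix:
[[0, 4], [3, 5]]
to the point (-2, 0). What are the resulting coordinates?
(0, -6)

Matrix multiplication:
[[0, 4], [3, 5]] × [-2, 0]ᵀ
= [0×-2 + 4×0, 3×-2 + 5×0]ᵀ
= [0.0000, -6.0000]ᵀ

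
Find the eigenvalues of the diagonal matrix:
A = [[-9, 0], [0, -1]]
λ₁ = -9, λ₂ = -1

The characteristic polynomial of A is det(A - λI) = (-9 - λ)(-1 - λ) = 0.
The roots are λ = -9 and λ = -1, so the eigenvalues are the diagonal entries.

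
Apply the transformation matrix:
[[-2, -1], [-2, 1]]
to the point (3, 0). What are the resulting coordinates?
(-6, -6)

Matrix multiplication:
[[-2, -1], [-2, 1]] × [3, 0]ᵀ
= [-2×3 + -1×0, -2×3 + 1×0]ᵀ
= [-6.0000, -6.0000]ᵀ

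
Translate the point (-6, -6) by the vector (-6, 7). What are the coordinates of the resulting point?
(-12, 1)

Translation by (-6, 7):
x' = -6 + -6 = -12
y' = -6 + 7 = 1
Homogeneous matrix: [[1, 0, -6], [0, 1, 7], [0, 0, 1]]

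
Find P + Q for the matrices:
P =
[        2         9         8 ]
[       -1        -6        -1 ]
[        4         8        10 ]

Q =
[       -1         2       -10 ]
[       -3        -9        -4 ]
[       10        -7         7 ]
P + Q =
[        1        11        -2 ]
[       -4       -15        -5 ]
[       14         1        17 ]

Matrix addition is elementwise: (P+Q)[i][j] = P[i][j] + Q[i][j].
  (P+Q)[0][0] = (2) + (-1) = 1
  (P+Q)[0][1] = (9) + (2) = 11
  (P+Q)[0][2] = (8) + (-10) = -2
  (P+Q)[1][0] = (-1) + (-3) = -4
  (P+Q)[1][1] = (-6) + (-9) = -15
  (P+Q)[1][2] = (-1) + (-4) = -5
  (P+Q)[2][0] = (4) + (10) = 14
  (P+Q)[2][1] = (8) + (-7) = 1
  (P+Q)[2][2] = (10) + (7) = 17
P + Q =
[        1        11        -2 ]
[       -4       -15        -5 ]
[       14         1        17 ]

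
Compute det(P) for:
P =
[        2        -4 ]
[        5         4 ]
det(P) = 28

For a 2×2 matrix [[a, b], [c, d]], det = a*d - b*c.
det(P) = (2)*(4) - (-4)*(5) = 8 + 20 = 28.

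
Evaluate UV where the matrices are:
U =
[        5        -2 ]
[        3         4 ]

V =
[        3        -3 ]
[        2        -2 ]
UV =
[       11       -11 ]
[       17       -17 ]

Matrix multiplication: (UV)[i][j] = sum over k of U[i][k] * V[k][j].
  (UV)[0][0] = (5)*(3) + (-2)*(2) = 11
  (UV)[0][1] = (5)*(-3) + (-2)*(-2) = -11
  (UV)[1][0] = (3)*(3) + (4)*(2) = 17
  (UV)[1][1] = (3)*(-3) + (4)*(-2) = -17
UV =
[       11       -11 ]
[       17       -17 ]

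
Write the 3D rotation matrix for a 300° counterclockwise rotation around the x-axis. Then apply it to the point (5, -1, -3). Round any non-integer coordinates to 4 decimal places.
R = [[1, 0, 0], [0, 1/2, √3/2], [0, -√3/2, 1/2]]; R·(5, -1, -3) = (5.0000, -3.0981, -0.6340)

Rotation matrix for 300° around x-axis:
cos(300°) = 1/2, sin(300°) = -√3/2
R = [[1, 0, 0], [0, 1/2, √3/2], [0, -√3/2, 1/2]]
Apply to (5, -1, -3): R·[5, -1, -3]ᵀ = (5.0000, -3.0981, -0.6340)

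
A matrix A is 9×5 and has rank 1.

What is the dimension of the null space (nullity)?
4

The rank-nullity theorem for an m×n matrix states:
rank(A) + nullity(A) = n (the number of columns).
Here n = 5 and rank(A) = 1, so nullity(A) = 5 - 1 = 4.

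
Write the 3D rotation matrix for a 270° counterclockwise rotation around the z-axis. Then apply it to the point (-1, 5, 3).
R = [[0, 1, 0], [-1, 0, 0], [0, 0, 1]]; R·(-1, 5, 3) = (5, 1, 3)

Rotation matrix for 270° around z-axis:
cos(270°) = 0, sin(270°) = -1
R = [[0, 1, 0], [-1, 0, 0], [0, 0, 1]]
Apply to (-1, 5, 3): R·[-1, 5, 3]ᵀ = (5, 1, 3)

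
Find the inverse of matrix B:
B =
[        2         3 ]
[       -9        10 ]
det(B) = 47
B⁻¹ =
[    10/47     -3/47 ]
[     9/47      2/47 ]

For a 2×2 matrix B = [[a, b], [c, d]] with det(B) ≠ 0, B⁻¹ = (1/det(B)) * [[d, -b], [-c, a]].
det(B) = (2)*(10) - (3)*(-9) = 20 + 27 = 47.
B⁻¹ = (1/47) * [[10, -3], [9, 2]].
Dividing each entry by 47 and reducing:
B⁻¹ =
[    10/47     -3/47 ]
[     9/47      2/47 ]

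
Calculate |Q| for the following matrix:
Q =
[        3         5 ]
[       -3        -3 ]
det(Q) = 6

For a 2×2 matrix [[a, b], [c, d]], det = a*d - b*c.
det(Q) = (3)*(-3) - (5)*(-3) = -9 + 15 = 6.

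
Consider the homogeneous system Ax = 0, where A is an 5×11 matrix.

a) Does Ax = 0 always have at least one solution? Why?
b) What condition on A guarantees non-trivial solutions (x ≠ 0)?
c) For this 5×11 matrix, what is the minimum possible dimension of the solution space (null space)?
a) Yes, x = 0 is always a solution. b) When A has linearly dependent columns (rank < n). c) Minimum nullity = 6.

a) x = 0 satisfies A·0 = 0, so the zero vector is always a solution.
b) Non-trivial solutions exist iff the columns of A are linearly dependent, equivalently rank(A) < n (the number of columns).
c) By rank-nullity, rank(A) + nullity(A) = n = 11. Since A has only 5 rows, rank(A) ≤ 5, so nullity(A) ≥ 11 - 5 = 6.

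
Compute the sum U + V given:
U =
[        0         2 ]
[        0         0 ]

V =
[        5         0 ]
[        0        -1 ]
U + V =
[        5         2 ]
[        0        -1 ]

Matrix addition is elementwise: (U+V)[i][j] = U[i][j] + V[i][j].
  (U+V)[0][0] = (0) + (5) = 5
  (U+V)[0][1] = (2) + (0) = 2
  (U+V)[1][0] = (0) + (0) = 0
  (U+V)[1][1] = (0) + (-1) = -1
U + V =
[        5         2 ]
[        0        -1 ]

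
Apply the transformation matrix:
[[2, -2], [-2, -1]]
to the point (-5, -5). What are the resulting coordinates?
(0, 15)

Matrix multiplication:
[[2, -2], [-2, -1]] × [-5, -5]ᵀ
= [2×-5 + -2×-5, -2×-5 + -1×-5]ᵀ
= [0.0000, 15.0000]ᵀ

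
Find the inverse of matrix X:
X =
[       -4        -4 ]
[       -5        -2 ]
det(X) = -12
X⁻¹ =
[      1/6      -1/3 ]
[    -5/12       1/3 ]

For a 2×2 matrix X = [[a, b], [c, d]] with det(X) ≠ 0, X⁻¹ = (1/det(X)) * [[d, -b], [-c, a]].
det(X) = (-4)*(-2) - (-4)*(-5) = 8 - 20 = -12.
X⁻¹ = (1/-12) * [[-2, 4], [5, -4]].
Dividing each entry by -12 and reducing:
X⁻¹ =
[      1/6      -1/3 ]
[    -5/12       1/3 ]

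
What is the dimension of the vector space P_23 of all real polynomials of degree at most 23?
Dimension = 24

A polynomial of degree at most 23 can be written as a₀ + a₁x + a₂x² + … + a_23x^23, with 24 free coefficients a₀, …, a_23.
The set {1, x, x², …, x^23} is a basis: it spans P_23 (every such polynomial is a linear combination of these) and is linearly independent (a polynomial is zero iff all its coefficients are zero).
Therefore dim(P_23) = 23 + 1 = 24.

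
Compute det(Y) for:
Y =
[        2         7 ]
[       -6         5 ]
det(Y) = 52

For a 2×2 matrix [[a, b], [c, d]], det = a*d - b*c.
det(Y) = (2)*(5) - (7)*(-6) = 10 + 42 = 52.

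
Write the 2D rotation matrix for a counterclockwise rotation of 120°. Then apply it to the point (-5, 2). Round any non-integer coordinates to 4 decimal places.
R = [[-1/2, -√3/2], [√3/2, -1/2]]; R·(-5, 2) = (0.7679, -5.3301)

Rotation matrix formula: R(θ) = [[cos θ, -sin θ], [sin θ, cos θ]]
For θ = 120°:
cos(120°) = -1/2
sin(120°) = √3/2
R = [[-1/2, -√3/2], [√3/2, -1/2]]
Apply to (-5, 2): [-1/2·-5 + (-√3/2)·2, √3/2·-5 + -1/2·2] = (0.7679, -5.3301)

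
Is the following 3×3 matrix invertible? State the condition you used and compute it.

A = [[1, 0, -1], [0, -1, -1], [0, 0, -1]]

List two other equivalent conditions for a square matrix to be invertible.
Yes, invertible; det(A) = 1 ≠ 0. Equivalent conditions: rank(A) = 3; Ax = 0 has only the trivial solution; 0 is not an eigenvalue; the columns of A are linearly independent.

To check invertibility, compute det(A).
The given matrix is triangular, so det(A) equals the product of its diagonal entries = 1 ≠ 0.
Since det(A) ≠ 0, A is invertible.
Equivalent conditions for a square matrix A to be invertible:
- rank(A) = 3 (full rank).
- The homogeneous system Ax = 0 has only the trivial solution x = 0.
- 0 is not an eigenvalue of A.
- The columns (equivalently rows) of A are linearly independent.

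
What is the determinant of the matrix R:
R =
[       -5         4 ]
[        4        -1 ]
det(R) = -11

For a 2×2 matrix [[a, b], [c, d]], det = a*d - b*c.
det(R) = (-5)*(-1) - (4)*(4) = 5 - 16 = -11.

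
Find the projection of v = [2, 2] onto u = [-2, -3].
[20/13, 30/13]

The projection of v onto u is proj_u(v) = ((v·u) / (u·u)) · u.
v·u = (2)*(-2) + (2)*(-3) = -10.
u·u = (-2)*(-2) + (-3)*(-3) = 13.
coefficient = -10 / 13 = -10/13.
proj_u(v) = -10/13 · [-2, -3] = [20/13, 30/13].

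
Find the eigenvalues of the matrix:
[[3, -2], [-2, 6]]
λ = 2 and λ = 7

Characteristic equation: det(A - λI) = 0
λ² - (trace)λ + (det) = 0
λ² - (9)λ + (14) = 0
λ² - 9λ + 14 = 0
Solving: λ = 2, 7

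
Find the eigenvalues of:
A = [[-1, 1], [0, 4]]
λ = -1, 4

Solve det(A - λI) = 0. For a 2×2 matrix this is λ² - (trace)λ + det = 0.
trace(A) = -1 + 4 = 3.
det(A) = (-1)*(4) - (1)*(0) = -4 - 0 = -4.
Characteristic equation: λ² - (3)λ + (-4) = 0.
Discriminant: (3)² - 4*(-4) = 9 + 16 = 25.
Roots: λ = (3 ± √25) / 2 = -1, 4.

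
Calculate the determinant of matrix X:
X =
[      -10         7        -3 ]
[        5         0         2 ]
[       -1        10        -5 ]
det(X) = 211

Expand along row 0 (cofactor expansion): det(X) = a*(e*i - f*h) - b*(d*i - f*g) + c*(d*h - e*g), where the 3×3 is [[a, b, c], [d, e, f], [g, h, i]].
Minor M_00 = (0)*(-5) - (2)*(10) = 0 - 20 = -20.
Minor M_01 = (5)*(-5) - (2)*(-1) = -25 + 2 = -23.
Minor M_02 = (5)*(10) - (0)*(-1) = 50 - 0 = 50.
det(X) = (-10)*(-20) - (7)*(-23) + (-3)*(50) = 200 + 161 - 150 = 211.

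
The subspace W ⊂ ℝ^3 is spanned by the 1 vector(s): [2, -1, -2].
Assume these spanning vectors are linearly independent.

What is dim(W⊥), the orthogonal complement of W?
dim(W⊥) = 2

For any subspace W of ℝ^n, dim(W) + dim(W⊥) = n (the whole-space dimension).
Here the given 1 vectors are linearly independent, so dim(W) = 1.
Thus dim(W⊥) = n - dim(W) = 3 - 1 = 2.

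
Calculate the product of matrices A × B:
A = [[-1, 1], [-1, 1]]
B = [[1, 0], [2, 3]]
[[1, 3], [1, 3]]

Matrix multiplication:
C[0][0] = -1×1 + 1×2 = 1
C[0][1] = -1×0 + 1×3 = 3
C[1][0] = -1×1 + 1×2 = 1
C[1][1] = -1×0 + 1×3 = 3
Result: [[1, 3], [1, 3]]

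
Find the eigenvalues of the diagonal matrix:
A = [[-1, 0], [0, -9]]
λ₁ = -1, λ₂ = -9

The characteristic polynomial of A is det(A - λI) = (-1 - λ)(-9 - λ) = 0.
The roots are λ = -1 and λ = -9, so the eigenvalues are the diagonal entries.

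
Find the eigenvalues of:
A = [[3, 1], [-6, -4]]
λ = -3, 2

Solve det(A - λI) = 0. For a 2×2 matrix this is λ² - (trace)λ + det = 0.
trace(A) = 3 - 4 = -1.
det(A) = (3)*(-4) - (1)*(-6) = -12 + 6 = -6.
Characteristic equation: λ² - (-1)λ + (-6) = 0.
Discriminant: (-1)² - 4*(-6) = 1 + 24 = 25.
Roots: λ = (-1 ± √25) / 2 = -3, 2.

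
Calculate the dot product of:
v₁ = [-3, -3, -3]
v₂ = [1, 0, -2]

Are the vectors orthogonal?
3, No

The dot product is the sum of products of corresponding components.
v₁·v₂ = (-3)*(1) + (-3)*(0) + (-3)*(-2) = -3 + 0 + 6 = 3.
Two vectors are orthogonal iff their dot product is 0; here the dot product is 3, so the vectors are not orthogonal.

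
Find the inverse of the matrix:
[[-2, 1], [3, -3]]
[[-1, -1/3], [-1, -2/3]]

For [[a,b],[c,d]], inverse = (1/det)·[[d,-b],[-c,a]]
det = -2·-3 - 1·3 = 3
Inverse = (1/3)·[[-3, -1], [-3, -2]]
        = [[-1, -1/3], [-1, -2/3]]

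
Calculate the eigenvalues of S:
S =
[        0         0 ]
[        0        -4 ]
λ = -4, 0

Solve det(S - λI) = 0. For a 2×2 matrix the characteristic equation is λ² - (trace)λ + det = 0.
trace(S) = a + d = 0 - 4 = -4.
det(S) = a*d - b*c = (0)*(-4) - (0)*(0) = 0 - 0 = 0.
Characteristic equation: λ² - (-4)λ + (0) = 0.
Discriminant = (-4)² - 4*(0) = 16 - 0 = 16.
λ = (-4 ± √16) / 2 = (-4 ± 4) / 2 = -4, 0.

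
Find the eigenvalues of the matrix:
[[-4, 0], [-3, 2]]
λ = -4 and λ = 2

Characteristic equation: det(A - λI) = 0
λ² - (trace)λ + (det) = 0
λ² - (-2)λ + (-8) = 0
λ² + 2λ - 8 = 0
Solving: λ = -4, 2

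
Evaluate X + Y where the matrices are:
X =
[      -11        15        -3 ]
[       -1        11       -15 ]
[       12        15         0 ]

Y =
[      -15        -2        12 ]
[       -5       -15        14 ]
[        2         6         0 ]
X + Y =
[      -26        13         9 ]
[       -6        -4        -1 ]
[       14        21         0 ]

Matrix addition is elementwise: (X+Y)[i][j] = X[i][j] + Y[i][j].
  (X+Y)[0][0] = (-11) + (-15) = -26
  (X+Y)[0][1] = (15) + (-2) = 13
  (X+Y)[0][2] = (-3) + (12) = 9
  (X+Y)[1][0] = (-1) + (-5) = -6
  (X+Y)[1][1] = (11) + (-15) = -4
  (X+Y)[1][2] = (-15) + (14) = -1
  (X+Y)[2][0] = (12) + (2) = 14
  (X+Y)[2][1] = (15) + (6) = 21
  (X+Y)[2][2] = (0) + (0) = 0
X + Y =
[      -26        13         9 ]
[       -6        -4        -1 ]
[       14        21         0 ]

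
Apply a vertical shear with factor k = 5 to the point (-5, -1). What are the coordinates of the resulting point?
(-5, -26)

Shear matrix for vertical shear with factor k = 5:
[[1, 0], [5, 1]]
Result: (-5, -1) → (-5, -26)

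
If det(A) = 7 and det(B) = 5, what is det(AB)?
35

Use the multiplicative property of determinants: det(AB) = det(A)*det(B).
det(AB) = (7)*(5) = 35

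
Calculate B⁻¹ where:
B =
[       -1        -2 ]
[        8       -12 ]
det(B) = 28
B⁻¹ =
[     -3/7      1/14 ]
[     -2/7     -1/28 ]

For a 2×2 matrix B = [[a, b], [c, d]] with det(B) ≠ 0, B⁻¹ = (1/det(B)) * [[d, -b], [-c, a]].
det(B) = (-1)*(-12) - (-2)*(8) = 12 + 16 = 28.
B⁻¹ = (1/28) * [[-12, 2], [-8, -1]].
Dividing each entry by 28 and reducing:
B⁻¹ =
[     -3/7      1/14 ]
[     -2/7     -1/28 ]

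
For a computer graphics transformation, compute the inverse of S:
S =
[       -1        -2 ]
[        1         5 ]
det(S) = -3
S⁻¹ =
[     -5/3      -2/3 ]
[      1/3       1/3 ]

For a 2×2 matrix S = [[a, b], [c, d]] with det(S) ≠ 0, S⁻¹ = (1/det(S)) * [[d, -b], [-c, a]].
det(S) = (-1)*(5) - (-2)*(1) = -5 + 2 = -3.
S⁻¹ = (1/-3) * [[5, 2], [-1, -1]].
Dividing each entry by -3 and reducing:
S⁻¹ =
[     -5/3      -2/3 ]
[      1/3       1/3 ]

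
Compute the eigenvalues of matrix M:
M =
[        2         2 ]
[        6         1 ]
λ = -2, 5

Solve det(M - λI) = 0. For a 2×2 matrix the characteristic equation is λ² - (trace)λ + det = 0.
trace(M) = a + d = 2 + 1 = 3.
det(M) = a*d - b*c = (2)*(1) - (2)*(6) = 2 - 12 = -10.
Characteristic equation: λ² - (3)λ + (-10) = 0.
Discriminant = (3)² - 4*(-10) = 9 + 40 = 49.
λ = (3 ± √49) / 2 = (3 ± 7) / 2 = -2, 5.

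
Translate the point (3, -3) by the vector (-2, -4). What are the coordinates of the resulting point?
(1, -7)

Translation by (-2, -4):
x' = 3 + -2 = 1
y' = -3 + -4 = -7
Homogeneous matrix: [[1, 0, -2], [0, 1, -4], [0, 0, 1]]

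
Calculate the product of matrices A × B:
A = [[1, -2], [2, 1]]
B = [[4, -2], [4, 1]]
[[-4, -4], [12, -3]]

Matrix multiplication:
C[0][0] = 1×4 + -2×4 = -4
C[0][1] = 1×-2 + -2×1 = -4
C[1][0] = 2×4 + 1×4 = 12
C[1][1] = 2×-2 + 1×1 = -3
Result: [[-4, -4], [12, -3]]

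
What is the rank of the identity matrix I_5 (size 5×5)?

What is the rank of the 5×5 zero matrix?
rank(I_5) = 5, rank(0) = 0

The identity I_5 has 5 columns that are the standard basis vectors e_1, …, e_5. These are linearly independent, so all 5 columns are pivots and rank(I_5) = 5.
The 5×5 zero matrix has every entry zero, so every row is the zero row and there are no pivots; rank(0) = 0.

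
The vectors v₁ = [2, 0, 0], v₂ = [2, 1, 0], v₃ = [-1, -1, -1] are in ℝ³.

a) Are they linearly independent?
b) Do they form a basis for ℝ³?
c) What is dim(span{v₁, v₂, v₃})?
Yes independent, yes basis, dim = 3

Stack v₁, v₂, v₃ as rows of a 3×3 matrix.
[[2, 0, 0]; [2, 1, 0]; [-1, -1, -1]] is already lower triangular with nonzero diagonal entries (2, 1, -1), so its determinant is the product of the diagonal entries, det = (2)·(1)·(-1) = -2 ≠ 0, and the rows are linearly independent.
Three linearly independent vectors in ℝ³ form a basis for ℝ³, so dim(span{v₁,v₂,v₃}) = 3.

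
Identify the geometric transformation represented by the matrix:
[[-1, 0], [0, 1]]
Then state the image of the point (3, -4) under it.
reflection across the y-axis; image of (3, -4) is (-3, -4)

This is a symmetric orthogonal matrix with determinant -1, which characterizes a reflection in ℝ².
The matrix [[-1, 0], [0, 1]] represents: reflection across the y-axis.
Applying it to (3, -4): [-1·3 + 0·-4, 0·3 + 1·-4] = (-3, -4).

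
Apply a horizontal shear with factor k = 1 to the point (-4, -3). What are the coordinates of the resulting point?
(-7, -3)

Shear matrix for horizontal shear with factor k = 1:
[[1, 1], [0, 1]]
Result: (-4, -3) → (-7, -3)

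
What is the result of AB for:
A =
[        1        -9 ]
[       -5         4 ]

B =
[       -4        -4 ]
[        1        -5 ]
AB =
[      -13        41 ]
[       24         0 ]

Matrix multiplication: (AB)[i][j] = sum over k of A[i][k] * B[k][j].
  (AB)[0][0] = (1)*(-4) + (-9)*(1) = -13
  (AB)[0][1] = (1)*(-4) + (-9)*(-5) = 41
  (AB)[1][0] = (-5)*(-4) + (4)*(1) = 24
  (AB)[1][1] = (-5)*(-4) + (4)*(-5) = 0
AB =
[      -13        41 ]
[       24         0 ]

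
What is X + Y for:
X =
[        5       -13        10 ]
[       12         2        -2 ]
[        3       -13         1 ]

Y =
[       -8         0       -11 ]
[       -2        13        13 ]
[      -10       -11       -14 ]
X + Y =
[       -3       -13        -1 ]
[       10        15        11 ]
[       -7       -24       -13 ]

Matrix addition is elementwise: (X+Y)[i][j] = X[i][j] + Y[i][j].
  (X+Y)[0][0] = (5) + (-8) = -3
  (X+Y)[0][1] = (-13) + (0) = -13
  (X+Y)[0][2] = (10) + (-11) = -1
  (X+Y)[1][0] = (12) + (-2) = 10
  (X+Y)[1][1] = (2) + (13) = 15
  (X+Y)[1][2] = (-2) + (13) = 11
  (X+Y)[2][0] = (3) + (-10) = -7
  (X+Y)[2][1] = (-13) + (-11) = -24
  (X+Y)[2][2] = (1) + (-14) = -13
X + Y =
[       -3       -13        -1 ]
[       10        15        11 ]
[       -7       -24       -13 ]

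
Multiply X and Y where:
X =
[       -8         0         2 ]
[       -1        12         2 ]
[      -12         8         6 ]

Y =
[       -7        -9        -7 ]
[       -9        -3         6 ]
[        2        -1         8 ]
XY =
[       60        70        72 ]
[      -97       -29        95 ]
[       24        78       180 ]

Matrix multiplication: (XY)[i][j] = sum over k of X[i][k] * Y[k][j].
  (XY)[0][0] = (-8)*(-7) + (0)*(-9) + (2)*(2) = 60
  (XY)[0][1] = (-8)*(-9) + (0)*(-3) + (2)*(-1) = 70
  (XY)[0][2] = (-8)*(-7) + (0)*(6) + (2)*(8) = 72
  (XY)[1][0] = (-1)*(-7) + (12)*(-9) + (2)*(2) = -97
  (XY)[1][1] = (-1)*(-9) + (12)*(-3) + (2)*(-1) = -29
  (XY)[1][2] = (-1)*(-7) + (12)*(6) + (2)*(8) = 95
  (XY)[2][0] = (-12)*(-7) + (8)*(-9) + (6)*(2) = 24
  (XY)[2][1] = (-12)*(-9) + (8)*(-3) + (6)*(-1) = 78
  (XY)[2][2] = (-12)*(-7) + (8)*(6) + (6)*(8) = 180
XY =
[       60        70        72 ]
[      -97       -29        95 ]
[       24        78       180 ]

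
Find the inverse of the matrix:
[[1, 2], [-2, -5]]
[[5, 2], [-2, -1]]

For [[a,b],[c,d]], inverse = (1/det)·[[d,-b],[-c,a]]
det = 1·-5 - 2·-2 = -1
Inverse = (1/-1)·[[-5, -2], [2, 1]]
        = [[5, 2], [-2, -1]]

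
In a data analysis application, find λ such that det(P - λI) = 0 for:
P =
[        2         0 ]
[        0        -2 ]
λ = -2, 2

Solve det(P - λI) = 0. For a 2×2 matrix the characteristic equation is λ² - (trace)λ + det = 0.
trace(P) = a + d = 2 - 2 = 0.
det(P) = a*d - b*c = (2)*(-2) - (0)*(0) = -4 - 0 = -4.
Characteristic equation: λ² - (0)λ + (-4) = 0.
Discriminant = (0)² - 4*(-4) = 0 + 16 = 16.
λ = (0 ± √16) / 2 = (0 ± 4) / 2 = -2, 2.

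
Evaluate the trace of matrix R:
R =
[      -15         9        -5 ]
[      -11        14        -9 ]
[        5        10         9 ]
tr(R) = -15 + 14 + 9 = 8

The trace of a square matrix is the sum of its diagonal entries.
Diagonal entries of R: R[0][0] = -15, R[1][1] = 14, R[2][2] = 9.
tr(R) = -15 + 14 + 9 = 8.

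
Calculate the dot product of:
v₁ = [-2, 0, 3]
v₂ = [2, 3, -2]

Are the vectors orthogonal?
-10, No

The dot product is the sum of products of corresponding components.
v₁·v₂ = (-2)*(2) + (0)*(3) + (3)*(-2) = -4 + 0 - 6 = -10.
Two vectors are orthogonal iff their dot product is 0; here the dot product is -10, so the vectors are not orthogonal.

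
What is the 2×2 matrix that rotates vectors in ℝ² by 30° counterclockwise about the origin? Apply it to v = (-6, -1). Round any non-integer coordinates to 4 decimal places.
R = [[√3/2, -1/2], [1/2, √3/2]]; R·v = (-4.6962, -3.8660)

A counterclockwise rotation by angle θ in ℝ² has matrix R(θ) = [[cos θ, -sin θ], [sin θ, cos θ]].
For θ = 30°: cos θ = √3/2, sin θ = 1/2.
R(30°) = [[√3/2, -1/2], [1/2, √3/2]].
R·v = [√3/2·-6 + (-1/2)·-1, 1/2·-6 + √3/2·-1] = (-4.6962, -3.8660).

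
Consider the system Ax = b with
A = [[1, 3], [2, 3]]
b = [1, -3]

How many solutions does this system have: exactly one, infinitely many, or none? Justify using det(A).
Exactly one solution

Compute det(A) = (1)*(3) - (3)*(2) = -3.
Because det(A) ≠ 0, A is invertible and Ax = b has a unique solution for every b (here x = A⁻¹ b).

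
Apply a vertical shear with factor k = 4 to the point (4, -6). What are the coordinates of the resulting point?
(4, 10)

Shear matrix for vertical shear with factor k = 4:
[[1, 0], [4, 1]]
Result: (4, -6) → (4, 10)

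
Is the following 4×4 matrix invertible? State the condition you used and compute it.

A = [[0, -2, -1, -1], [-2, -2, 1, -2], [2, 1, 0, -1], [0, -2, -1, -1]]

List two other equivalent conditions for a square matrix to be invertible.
No, not invertible; det(A) = 0 (two rows are equal, so the rows are linearly dependent). Equivalent conditions (failing for this A): rank(A) < 4; Ax = 0 has non-trivial solutions; 0 is an eigenvalue; the columns are linearly dependent.

To check invertibility, compute det(A).
In this matrix, row 0 and the last row are identical, so one row is a scalar multiple of another and the rows are linearly dependent.
A matrix with linearly dependent rows has det = 0 and is not invertible.
Equivalent failed conditions:
- rank(A) < 4.
- Ax = 0 has non-trivial solutions.
- 0 is an eigenvalue.
- The columns are linearly dependent.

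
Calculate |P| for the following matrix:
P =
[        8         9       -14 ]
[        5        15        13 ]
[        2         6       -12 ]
det(P) = -1290

Expand along row 0 (cofactor expansion): det(P) = a*(e*i - f*h) - b*(d*i - f*g) + c*(d*h - e*g), where the 3×3 is [[a, b, c], [d, e, f], [g, h, i]].
Minor M_00 = (15)*(-12) - (13)*(6) = -180 - 78 = -258.
Minor M_01 = (5)*(-12) - (13)*(2) = -60 - 26 = -86.
Minor M_02 = (5)*(6) - (15)*(2) = 30 - 30 = 0.
det(P) = (8)*(-258) - (9)*(-86) + (-14)*(0) = -2064 + 774 + 0 = -1290.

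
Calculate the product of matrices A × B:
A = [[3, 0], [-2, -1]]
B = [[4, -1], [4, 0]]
[[12, -3], [-12, 2]]

Matrix multiplication:
C[0][0] = 3×4 + 0×4 = 12
C[0][1] = 3×-1 + 0×0 = -3
C[1][0] = -2×4 + -1×4 = -12
C[1][1] = -2×-1 + -1×0 = 2
Result: [[12, -3], [-12, 2]]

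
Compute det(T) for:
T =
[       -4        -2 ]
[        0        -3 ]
det(T) = 12

For a 2×2 matrix [[a, b], [c, d]], det = a*d - b*c.
det(T) = (-4)*(-3) - (-2)*(0) = 12 - 0 = 12.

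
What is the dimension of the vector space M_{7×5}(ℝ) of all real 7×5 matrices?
Dimension = 35

A real 7×5 matrix is determined by its 7·5 = 35 independent entries.
A standard basis is {E_ij : 1 ≤ i ≤ 7, 1 ≤ j ≤ 5}, where E_ij has a 1 in position (i, j) and 0 elsewhere — there are 35 such matrices, and they are linearly independent and span M_{7×5}(ℝ).
Therefore dim(M_{7×5}(ℝ)) = 35.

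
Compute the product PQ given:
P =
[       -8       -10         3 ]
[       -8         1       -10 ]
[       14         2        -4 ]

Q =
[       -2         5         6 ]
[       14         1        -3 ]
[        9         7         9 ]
PQ =
[      -97       -29         9 ]
[      -60      -109      -141 ]
[      -36        44        42 ]

Matrix multiplication: (PQ)[i][j] = sum over k of P[i][k] * Q[k][j].
  (PQ)[0][0] = (-8)*(-2) + (-10)*(14) + (3)*(9) = -97
  (PQ)[0][1] = (-8)*(5) + (-10)*(1) + (3)*(7) = -29
  (PQ)[0][2] = (-8)*(6) + (-10)*(-3) + (3)*(9) = 9
  (PQ)[1][0] = (-8)*(-2) + (1)*(14) + (-10)*(9) = -60
  (PQ)[1][1] = (-8)*(5) + (1)*(1) + (-10)*(7) = -109
  (PQ)[1][2] = (-8)*(6) + (1)*(-3) + (-10)*(9) = -141
  (PQ)[2][0] = (14)*(-2) + (2)*(14) + (-4)*(9) = -36
  (PQ)[2][1] = (14)*(5) + (2)*(1) + (-4)*(7) = 44
  (PQ)[2][2] = (14)*(6) + (2)*(-3) + (-4)*(9) = 42
PQ =
[      -97       -29         9 ]
[      -60      -109      -141 ]
[      -36        44        42 ]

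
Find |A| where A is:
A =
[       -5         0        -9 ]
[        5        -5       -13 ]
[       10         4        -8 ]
det(A) = -1090

Expand along row 0 (cofactor expansion): det(A) = a*(e*i - f*h) - b*(d*i - f*g) + c*(d*h - e*g), where the 3×3 is [[a, b, c], [d, e, f], [g, h, i]].
Minor M_00 = (-5)*(-8) - (-13)*(4) = 40 + 52 = 92.
Minor M_01 = (5)*(-8) - (-13)*(10) = -40 + 130 = 90.
Minor M_02 = (5)*(4) - (-5)*(10) = 20 + 50 = 70.
det(A) = (-5)*(92) - (0)*(90) + (-9)*(70) = -460 + 0 - 630 = -1090.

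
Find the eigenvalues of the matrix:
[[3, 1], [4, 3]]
λ = 1 and λ = 5

Characteristic equation: det(A - λI) = 0
λ² - (trace)λ + (det) = 0
λ² - (6)λ + (5) = 0
λ² - 6λ + 5 = 0
Solving: λ = 1, 5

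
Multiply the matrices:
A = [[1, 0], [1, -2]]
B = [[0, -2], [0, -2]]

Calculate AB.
[[0, -2], [0, 2]]

Each entry (i,j) of AB = sum over k of A[i][k]*B[k][j].
(AB)[0][0] = (1)*(0) + (0)*(0) = 0
(AB)[0][1] = (1)*(-2) + (0)*(-2) = -2
(AB)[1][0] = (1)*(0) + (-2)*(0) = 0
(AB)[1][1] = (1)*(-2) + (-2)*(-2) = 2
AB = [[0, -2], [0, 2]]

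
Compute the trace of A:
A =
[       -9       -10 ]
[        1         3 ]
tr(A) = -9 + 3 = -6

The trace of a square matrix is the sum of its diagonal entries.
Diagonal entries of A: A[0][0] = -9, A[1][1] = 3.
tr(A) = -9 + 3 = -6.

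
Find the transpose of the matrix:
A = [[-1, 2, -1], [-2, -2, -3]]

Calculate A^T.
[[-1, -2], [2, -2], [-1, -3]]

The transpose sends entry (i,j) to (j,i); rows become columns.
Row 0 of A: [-1, 2, -1] -> column 0 of A^T.
Row 1 of A: [-2, -2, -3] -> column 1 of A^T.
A^T = [[-1, -2], [2, -2], [-1, -3]]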